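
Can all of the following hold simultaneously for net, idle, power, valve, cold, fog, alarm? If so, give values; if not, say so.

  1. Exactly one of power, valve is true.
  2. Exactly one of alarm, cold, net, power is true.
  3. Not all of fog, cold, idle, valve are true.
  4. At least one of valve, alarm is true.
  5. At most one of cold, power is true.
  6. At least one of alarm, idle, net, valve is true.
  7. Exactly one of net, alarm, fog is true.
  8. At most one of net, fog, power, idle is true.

net: False, idle: False, power: False, valve: True, cold: False, fog: False, alarm: True

  (1) {power, valve}: 1 true — exactly one ✓
  (2) {alarm, cold, net, power}: 1 true — exactly one ✓
  (3) {fog, cold, idle, valve}: 1/4 true — not all ✓
  (4) {valve, alarm}: 2 true — at least one ✓
  (5) {cold, power}: 0 true — at most one ✓
  (6) {alarm, idle, net, valve}: 2 true — at least one ✓
  (7) {net, alarm, fog}: 1 true — exactly one ✓
  (8) {net, fog, power, idle}: 0 true — at most one ✓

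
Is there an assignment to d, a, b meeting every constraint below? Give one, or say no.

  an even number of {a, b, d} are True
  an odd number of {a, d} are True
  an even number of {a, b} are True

d: False, a: True, b: True

{a, b, d}: 2 true → even ✓
{a, d}: 1 true → odd ✓
{a, b}: 2 true → even ✓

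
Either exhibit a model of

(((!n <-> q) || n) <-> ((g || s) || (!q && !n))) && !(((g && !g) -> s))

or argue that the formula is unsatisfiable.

Unsatisfiable

The conjunct !(((g && !g) -> s)) is unsatisfiable on its own:
  g=F, s=F: evaluates to False.
  g=F, s=T: evaluates to False.
  g=T, s=F: evaluates to False.
  g=T, s=T: evaluates to False.
So the whole conjunction is unsatisfiable.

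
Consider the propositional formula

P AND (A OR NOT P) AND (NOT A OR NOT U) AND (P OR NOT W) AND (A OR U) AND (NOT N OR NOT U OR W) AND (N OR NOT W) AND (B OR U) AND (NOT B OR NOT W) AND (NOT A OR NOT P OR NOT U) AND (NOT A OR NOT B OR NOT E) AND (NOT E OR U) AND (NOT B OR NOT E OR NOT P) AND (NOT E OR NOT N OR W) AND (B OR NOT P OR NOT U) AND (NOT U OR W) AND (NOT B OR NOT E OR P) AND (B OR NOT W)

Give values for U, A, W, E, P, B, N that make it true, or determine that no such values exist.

Unit clause (P) forces P = True.
In (A OR NOT P) only A is left, so A = True.
In (NOT A OR NOT U) only NOT U is left, so U = False.
In (B OR U) only B is left, so B = True.
In (NOT B OR NOT W) only NOT W is left, so W = False.
In (NOT A OR NOT B OR NOT E) only NOT E is left, so E = False.
Set N = True.
All clauses satisfied.

U = False; A = True; W = False; E = False; P = True; B = True; N = True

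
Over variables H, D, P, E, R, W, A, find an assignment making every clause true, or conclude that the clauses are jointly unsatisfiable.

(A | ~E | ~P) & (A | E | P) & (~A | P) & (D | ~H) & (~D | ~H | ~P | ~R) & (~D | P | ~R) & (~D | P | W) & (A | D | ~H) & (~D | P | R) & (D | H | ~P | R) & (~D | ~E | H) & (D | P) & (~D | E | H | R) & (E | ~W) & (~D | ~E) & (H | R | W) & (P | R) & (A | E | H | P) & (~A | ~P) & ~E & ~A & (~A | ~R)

H = False, D = True, P = True, E = False, R = True, W = False, A = False

Unit clause (~E) forces E = False.
Unit clause (~A) forces A = False.
In (A | E | P) only P is left, so P = True.
In (E | ~W) only ~W is left, so W = False.
Set H = False.
  then (H | R | W) forces R = True.
Set D = True.
All clauses satisfied.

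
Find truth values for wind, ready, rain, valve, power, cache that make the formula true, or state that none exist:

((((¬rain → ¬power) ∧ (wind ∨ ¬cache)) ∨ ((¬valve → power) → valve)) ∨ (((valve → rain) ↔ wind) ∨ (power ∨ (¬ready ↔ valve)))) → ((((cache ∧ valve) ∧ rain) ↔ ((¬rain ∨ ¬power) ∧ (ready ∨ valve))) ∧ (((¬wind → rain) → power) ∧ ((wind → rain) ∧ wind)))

wind = True; ready = True; rain = True; valve = False; power = True; cache = True

  ((((¬rain → ¬power) ∧ (wind ∨ ¬cache)) ∨ ((¬valve → power) → valve)) ∨ (((valve → rain) ↔ wind) ∨ (power ∨ (¬ready ↔ valve)))) → ((((cache ∧ valve) ∧ rain) ↔ ((¬rain ∨ ¬power) ∧ (ready ∨ valve))) ∧ (((¬wind → rain) → power) ∧ ((wind → rain) ∧ wind))) = True
    (((¬rain → ¬power) ∧ (wind ∨ ¬cache)) ∨ ((¬valve → power) → valve)) ∨ (((valve → rain) ↔ wind) ∨ (power ∨ (¬ready ↔ valve))) = True
      ((¬rain → ¬power) ∧ (wind ∨ ¬cache)) ∨ ((¬valve → power) → valve) = True
        (¬rain → ¬power) ∧ (wind ∨ ¬cache) = True
          ¬rain → ¬power = True
            ¬rain = False
            ¬power = False
          wind ∨ ¬cache = True
            ¬cache = False
        (¬valve → power) → valve = False
          ¬valve → power = True
            ¬valve = True
      ((valve → rain) ↔ wind) ∨ (power ∨ (¬ready ↔ valve)) = True
        (valve → rain) ↔ wind = True
          valve → rain = True
        power ∨ (¬ready ↔ valve) = True
          ¬ready ↔ valve = True
            ¬ready = False
    (((cache ∧ valve) ∧ rain) ↔ ((¬rain ∨ ¬power) ∧ (ready ∨ valve))) ∧ (((¬wind → rain) → power) ∧ ((wind → rain) ∧ wind)) = True
      ((cache ∧ valve) ∧ rain) ↔ ((¬rain ∨ ¬power) ∧ (ready ∨ valve)) = True
        (cache ∧ valve) ∧ rain = False
          cache ∧ valve = False
        (¬rain ∨ ¬power) ∧ (ready ∨ valve) = False
          ¬rain ∨ ¬power = False
            ¬rain = False
            ¬power = False
          ready ∨ valve = True
      ((¬wind → rain) → power) ∧ ((wind → rain) ∧ wind) = True
        (¬wind → rain) → power = True
          ¬wind → rain = True
            ¬wind = False
        (wind → rain) ∧ wind = True
          wind → rain = True
The formula evaluates to True.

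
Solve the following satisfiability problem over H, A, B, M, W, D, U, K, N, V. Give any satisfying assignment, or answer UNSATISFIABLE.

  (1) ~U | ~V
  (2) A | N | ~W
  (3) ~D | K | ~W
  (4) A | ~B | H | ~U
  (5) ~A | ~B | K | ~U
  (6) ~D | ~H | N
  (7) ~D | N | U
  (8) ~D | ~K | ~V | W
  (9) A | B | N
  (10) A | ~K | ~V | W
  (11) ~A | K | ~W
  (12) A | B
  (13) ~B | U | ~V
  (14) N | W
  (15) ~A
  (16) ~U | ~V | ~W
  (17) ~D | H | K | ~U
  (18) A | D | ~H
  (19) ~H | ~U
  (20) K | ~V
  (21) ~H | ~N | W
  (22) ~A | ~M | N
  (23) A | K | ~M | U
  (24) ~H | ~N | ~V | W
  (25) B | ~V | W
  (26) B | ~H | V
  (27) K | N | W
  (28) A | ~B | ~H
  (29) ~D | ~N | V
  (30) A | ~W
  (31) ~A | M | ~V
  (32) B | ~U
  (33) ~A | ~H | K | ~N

H: False, A: False, B: True, M: False, W: False, D: False, U: False, K: True, N: True, V: False

Unit clause (~A) forces A = False.
In (A | ~W) only ~W is left, so W = False.
In (A | B) only B is left, so B = True.
In (N | W) only N is left, so N = True.
In (~H | ~N | W) only ~H is left, so H = False.
In (A | ~B | H | ~U) only ~U is left, so U = False.
In (~B | U | ~V) only ~V is left, so V = False.
In (~D | ~N | V) only ~D is left, so D = False.
Set M = False.
Set K = True.
All clauses satisfied.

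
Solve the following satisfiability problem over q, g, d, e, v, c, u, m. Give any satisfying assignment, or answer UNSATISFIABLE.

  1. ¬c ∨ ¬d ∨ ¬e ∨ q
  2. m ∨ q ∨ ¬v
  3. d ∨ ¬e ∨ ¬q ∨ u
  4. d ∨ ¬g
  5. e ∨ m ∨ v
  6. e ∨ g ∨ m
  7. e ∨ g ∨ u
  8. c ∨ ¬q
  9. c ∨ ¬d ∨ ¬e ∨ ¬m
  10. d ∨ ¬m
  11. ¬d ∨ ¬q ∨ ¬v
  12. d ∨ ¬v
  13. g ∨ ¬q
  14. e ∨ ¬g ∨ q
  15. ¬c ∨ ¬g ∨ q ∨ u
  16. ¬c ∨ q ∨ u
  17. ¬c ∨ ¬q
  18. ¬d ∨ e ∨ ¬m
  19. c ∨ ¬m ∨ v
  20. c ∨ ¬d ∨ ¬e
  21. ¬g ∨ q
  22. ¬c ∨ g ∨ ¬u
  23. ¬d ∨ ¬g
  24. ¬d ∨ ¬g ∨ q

q: False, g: False, d: False, e: True, v: False, c: False, u: False, m: False

Try q = True:
  (c ∨ ¬q) forces c = True.
  clause (¬c ∨ ¬q) is falsified — backtrack.
So q = False.
  then (¬g ∨ q) forces g = False.
Set d = False.
  then (d ∨ ¬m) forces m = False.
  then (d ∨ ¬v) forces v = False.
  then (e ∨ m ∨ v) forces e = True.
Set c = False.
Set u = False.
All clauses satisfied.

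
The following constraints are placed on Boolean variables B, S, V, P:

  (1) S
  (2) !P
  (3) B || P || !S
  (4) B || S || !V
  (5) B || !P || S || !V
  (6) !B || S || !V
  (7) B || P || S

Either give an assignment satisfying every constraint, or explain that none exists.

Unit clause (S) forces S = True.
Unit clause (!P) forces P = False.
In (B || P || !S) only B is left, so B = True.
Set V = True.
Check each clause:
  (S): S holds.
  (!P): !P holds.
  (B || P || !S): B holds.
  (B || S || !V): B holds.
  (B || !P || S || !V): B holds.
  (!B || S || !V): S holds.
  (B || P || S): B holds.
All clauses satisfied.

B = True, S = True, V = True, P = False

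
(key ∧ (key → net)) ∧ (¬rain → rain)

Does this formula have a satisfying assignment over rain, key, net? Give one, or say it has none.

rain = True; key = True; net = True

  key ∧ (key → net) = True
    key → net = True
  ¬rain → rain = True
    ¬rain = False
Both conjuncts True, so the formula holds.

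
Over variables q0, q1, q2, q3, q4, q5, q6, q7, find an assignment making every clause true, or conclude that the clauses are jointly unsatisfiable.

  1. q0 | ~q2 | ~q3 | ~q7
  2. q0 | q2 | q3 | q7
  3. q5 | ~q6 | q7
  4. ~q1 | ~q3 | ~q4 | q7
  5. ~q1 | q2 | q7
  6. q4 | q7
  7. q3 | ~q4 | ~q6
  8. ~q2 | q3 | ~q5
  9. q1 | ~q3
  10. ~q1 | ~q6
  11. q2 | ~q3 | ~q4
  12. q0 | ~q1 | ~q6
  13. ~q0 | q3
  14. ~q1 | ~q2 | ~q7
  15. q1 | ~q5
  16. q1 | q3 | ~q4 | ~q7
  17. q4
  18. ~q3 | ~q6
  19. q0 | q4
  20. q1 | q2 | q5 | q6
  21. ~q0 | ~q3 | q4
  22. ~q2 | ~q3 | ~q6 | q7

q0 = False, q1 = True, q2 = False, q3 = False, q4 = True, q5 = False, q6 = False, q7 = True

Unit clause (q4) forces q4 = True.
Set q0 = False.
Set q1 = True.
  then (~q1 | ~q6) forces q6 = False.
Set q2 = False.
  then (~q1 | q2 | q7) forces q7 = True.
  then (q2 | ~q3 | ~q4) forces q3 = False.
Set q5 = False.
All clauses satisfied.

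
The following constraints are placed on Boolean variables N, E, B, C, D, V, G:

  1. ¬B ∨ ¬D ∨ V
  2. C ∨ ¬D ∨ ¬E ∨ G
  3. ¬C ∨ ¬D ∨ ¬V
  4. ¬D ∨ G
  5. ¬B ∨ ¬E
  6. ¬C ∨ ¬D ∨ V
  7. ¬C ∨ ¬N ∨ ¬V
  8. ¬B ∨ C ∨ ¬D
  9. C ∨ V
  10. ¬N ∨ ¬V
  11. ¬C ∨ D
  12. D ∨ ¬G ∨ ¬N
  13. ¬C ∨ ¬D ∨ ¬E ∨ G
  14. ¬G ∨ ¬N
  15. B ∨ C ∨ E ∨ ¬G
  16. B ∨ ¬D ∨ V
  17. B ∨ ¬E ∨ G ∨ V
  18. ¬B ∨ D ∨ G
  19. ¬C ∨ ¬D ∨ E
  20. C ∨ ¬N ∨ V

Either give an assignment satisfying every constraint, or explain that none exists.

Try N = True:
  (¬N ∨ ¬V) forces V = False.
  (C ∨ V) forces C = True.
  (¬C ∨ ¬D ∨ V) forces D = False.
  clause (¬C ∨ D) is falsified — backtrack.
So N = False.
Set E = False.
Set B = True.
Set C = False.
  then (¬B ∨ C ∨ ¬D) forces D = False.
  then (C ∨ V) forces V = True.
  then (¬B ∨ D ∨ G) forces G = True.
All clauses satisfied.

N = False, E = False, B = True, C = False, D = False, V = True, G = True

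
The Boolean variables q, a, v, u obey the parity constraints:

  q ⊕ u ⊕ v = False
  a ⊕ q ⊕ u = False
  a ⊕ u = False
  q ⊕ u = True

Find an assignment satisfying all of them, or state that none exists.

q=F; a=T; v=T; u=T

q ⊕ u ⊕ v = F ⊕ T ⊕ T = False ✓
a ⊕ q ⊕ u = T ⊕ F ⊕ T = False ✓
a ⊕ u = T ⊕ T = False ✓
q ⊕ u = F ⊕ T = True ✓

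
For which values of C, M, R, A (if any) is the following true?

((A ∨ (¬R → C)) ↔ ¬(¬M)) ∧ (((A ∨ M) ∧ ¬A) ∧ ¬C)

C: False; M: True; R: True; A: False

  (A ∨ (¬R → C)) ↔ ¬(¬M) = True
    A ∨ (¬R → C) = True
      ¬R → C = True
        ¬R = False
    ¬(¬M) = True
      ¬M = False
  ((A ∨ M) ∧ ¬A) ∧ ¬C = True
    (A ∨ M) ∧ ¬A = True
      A ∨ M = True
      ¬A = True
    ¬C = True
Both conjuncts True, so the formula holds.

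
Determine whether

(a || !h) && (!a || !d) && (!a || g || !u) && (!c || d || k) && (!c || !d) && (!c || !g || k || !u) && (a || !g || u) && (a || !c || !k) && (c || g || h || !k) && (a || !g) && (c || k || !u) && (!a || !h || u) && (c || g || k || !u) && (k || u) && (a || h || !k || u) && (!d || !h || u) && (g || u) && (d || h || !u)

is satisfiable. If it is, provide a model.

Set a = True.
  then (!a || !d) forces d = False.
Try k = False:
  (!c || d || k) forces c = False.
  (c || k || !u) forces u = False.
  clause (k || u) is falsified — backtrack.
So k = True.
Set u = True.
  then (!a || g || !u) forces g = True.
  then (d || h || !u) forces h = True.
Set c = False.
All clauses satisfied.

a = True, k = True, u = True, g = True, c = False, h = True, d = False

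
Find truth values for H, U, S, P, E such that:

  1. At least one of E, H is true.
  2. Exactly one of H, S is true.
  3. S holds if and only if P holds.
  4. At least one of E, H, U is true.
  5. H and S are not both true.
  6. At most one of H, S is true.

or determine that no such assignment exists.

H=T, U=F, S=F, P=F, E=F

  (1) {E, H}: 1 true — at least one ✓
  (2) {H, S}: 1 true — exactly one ✓
  (3) S=F, P=F — same ✓
  (4) {E, H, U}: 1 true — at least one ✓
  (5) H=T, S=F — not both ✓
  (6) {H, S}: 1 true — at most one ✓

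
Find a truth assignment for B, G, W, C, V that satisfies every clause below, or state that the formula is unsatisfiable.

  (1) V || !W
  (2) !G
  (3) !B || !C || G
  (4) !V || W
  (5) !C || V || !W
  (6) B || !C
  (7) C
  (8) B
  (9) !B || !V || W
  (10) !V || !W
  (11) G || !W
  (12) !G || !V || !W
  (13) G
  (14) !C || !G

Case G = True:
  Clause (!G) is falsified — contradiction.
Case G = False:
  Clause (G) is falsified — contradiction.
Both cases fail, so the formula is unsatisfiable.

No satisfying assignment exists.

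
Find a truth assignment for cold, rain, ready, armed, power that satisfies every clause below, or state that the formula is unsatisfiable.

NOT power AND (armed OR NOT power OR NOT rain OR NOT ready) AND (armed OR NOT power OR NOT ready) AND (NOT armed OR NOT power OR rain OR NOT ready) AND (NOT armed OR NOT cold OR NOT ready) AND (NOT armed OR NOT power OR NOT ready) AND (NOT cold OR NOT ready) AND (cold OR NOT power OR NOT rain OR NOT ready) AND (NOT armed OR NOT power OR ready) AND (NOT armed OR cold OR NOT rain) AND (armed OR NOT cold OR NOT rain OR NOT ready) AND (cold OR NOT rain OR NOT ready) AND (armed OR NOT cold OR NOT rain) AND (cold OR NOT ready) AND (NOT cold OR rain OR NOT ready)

Unit clause (NOT power) forces power = False.
Set cold = False.
  then (cold OR NOT ready) forces ready = False.
Set rain = False.
Set armed = True.
All clauses satisfied.

cold: False; rain: False; ready: False; armed: True; power: False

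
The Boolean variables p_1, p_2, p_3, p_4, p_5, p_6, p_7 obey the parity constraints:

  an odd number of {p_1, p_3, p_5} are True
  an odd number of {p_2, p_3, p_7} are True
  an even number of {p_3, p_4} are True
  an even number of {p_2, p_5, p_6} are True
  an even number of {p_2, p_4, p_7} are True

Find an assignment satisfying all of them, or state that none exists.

The formula is unsatisfiable.

Adding constraints 2, 3, 5 mod 2: every variable appears an even number of times on the left, so the left side is 0.
But the right sides sum to 1 (mod 2). 0 ≠ 1 — the system is inconsistent.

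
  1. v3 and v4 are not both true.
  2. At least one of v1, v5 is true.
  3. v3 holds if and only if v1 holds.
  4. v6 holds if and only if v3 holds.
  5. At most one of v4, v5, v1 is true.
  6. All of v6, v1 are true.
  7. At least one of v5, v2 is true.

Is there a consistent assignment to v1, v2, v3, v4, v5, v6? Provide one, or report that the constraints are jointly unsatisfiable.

v1 = True; v2 = True; v3 = True; v4 = False; v5 = False; v6 = True

  (1) v3=T, v4=F — not both ✓
  (2) {v1, v5}: 1 true — at least one ✓
  (3) v3=T, v1=T — same ✓
  (4) v6=T, v3=T — same ✓
  (5) {v4, v5, v1}: 1 true — at most one ✓
  (6) {v6, v1}: all 2 true ✓
  (7) {v5, v2}: 1 true — at least one ✓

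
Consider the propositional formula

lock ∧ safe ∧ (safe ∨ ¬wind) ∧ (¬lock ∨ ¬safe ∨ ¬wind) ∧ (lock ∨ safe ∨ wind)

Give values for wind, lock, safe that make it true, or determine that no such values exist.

Unit clause (lock) forces lock = True.
Unit clause (safe) forces safe = True.
In (¬lock ∨ ¬safe ∨ ¬wind) only ¬wind is left, so wind = False.
Check each clause:
  (lock): lock holds.
  (safe): safe holds.
  (safe ∨ ¬wind): safe holds.
  (¬lock ∨ ¬safe ∨ ¬wind): ¬wind holds.
  (lock ∨ safe ∨ wind): lock holds.
All clauses satisfied.

wind = False, lock = True, safe = True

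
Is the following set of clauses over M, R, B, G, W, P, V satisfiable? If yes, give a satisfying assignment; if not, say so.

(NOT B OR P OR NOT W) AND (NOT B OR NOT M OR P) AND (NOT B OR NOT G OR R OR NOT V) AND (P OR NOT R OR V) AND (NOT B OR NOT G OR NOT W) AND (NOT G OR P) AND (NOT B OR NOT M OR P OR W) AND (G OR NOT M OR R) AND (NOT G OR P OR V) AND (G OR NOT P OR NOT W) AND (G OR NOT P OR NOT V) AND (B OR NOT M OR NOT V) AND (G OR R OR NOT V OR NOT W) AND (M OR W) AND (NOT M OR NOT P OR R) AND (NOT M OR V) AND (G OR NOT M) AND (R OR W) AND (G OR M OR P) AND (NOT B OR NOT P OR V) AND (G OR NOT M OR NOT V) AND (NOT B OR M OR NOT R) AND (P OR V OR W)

Set M = False.
  then (M OR W) forces W = True.
Set R = False.
Try B = True:
  (NOT B OR P OR NOT W) forces P = True.
  (NOT B OR NOT G OR NOT W) forces G = False.
  clause (G OR NOT P OR NOT W) is falsified — backtrack.
So B = False.
Set G = True.
  then (NOT G OR P) forces P = True.
Set V = False.
All clauses satisfied.

M: False; R: False; B: False; G: True; W: True; P: True; V: False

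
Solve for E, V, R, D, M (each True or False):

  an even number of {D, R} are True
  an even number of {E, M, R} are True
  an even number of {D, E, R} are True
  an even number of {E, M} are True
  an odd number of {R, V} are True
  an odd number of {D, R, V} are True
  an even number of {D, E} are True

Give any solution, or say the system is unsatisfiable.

E = False, V = True, R = False, D = False, M = False

{D, R}: 0 true → even ✓
{E, M, R}: 0 true → even ✓
{D, E, R}: 0 true → even ✓
{E, M}: 0 true → even ✓
{R, V}: 1 true → odd ✓
{D, R, V}: 1 true → odd ✓
{D, E}: 0 true → even ✓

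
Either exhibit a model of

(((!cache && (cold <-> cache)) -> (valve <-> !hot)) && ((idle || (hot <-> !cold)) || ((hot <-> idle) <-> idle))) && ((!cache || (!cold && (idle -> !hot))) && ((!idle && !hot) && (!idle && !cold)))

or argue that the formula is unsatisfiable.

Unsatisfiable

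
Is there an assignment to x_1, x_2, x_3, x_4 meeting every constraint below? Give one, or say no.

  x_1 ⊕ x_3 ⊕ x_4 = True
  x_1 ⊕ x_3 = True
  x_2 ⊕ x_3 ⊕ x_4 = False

x_1: True, x_2: False, x_3: False, x_4: False

x_1 ⊕ x_3 ⊕ x_4 = T ⊕ F ⊕ F = True ✓
x_1 ⊕ x_3 = T ⊕ F = True ✓
x_2 ⊕ x_3 ⊕ x_4 = F ⊕ F ⊕ F = False ✓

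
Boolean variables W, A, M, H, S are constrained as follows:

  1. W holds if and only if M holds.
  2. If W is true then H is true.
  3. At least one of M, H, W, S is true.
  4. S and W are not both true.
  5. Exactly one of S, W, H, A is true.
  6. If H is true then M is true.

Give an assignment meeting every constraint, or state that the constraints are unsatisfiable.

W = False, A = False, M = False, H = False, S = True

  (1) W=F, M=F — same ✓
  (2) W=F ⇒ H: vacuous ✓
  (3) {M, H, W, S}: 1 true — at least one ✓
  (4) S=T, W=F — not both ✓
  (5) {S, W, H, A}: 1 true — exactly one ✓
  (6) H=F ⇒ M: vacuous ✓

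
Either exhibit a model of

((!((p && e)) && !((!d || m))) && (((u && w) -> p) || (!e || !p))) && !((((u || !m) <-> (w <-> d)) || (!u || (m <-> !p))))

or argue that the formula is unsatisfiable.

p=F, w=F, e=T, m=F, u=T, d=T

  (!((p && e)) && !((!d || m))) && (((u && w) -> p) || (!e || !p)) = True
    !((p && e)) && !((!d || m)) = True
      !((p && e)) = True
        p && e = False
      !((!d || m)) = True
        !d || m = False
          !d = False
    ((u && w) -> p) || (!e || !p) = True
      (u && w) -> p = True
        u && w = False
      !e || !p = True
        !e = False
        !p = True
  !((((u || !m) <-> (w <-> d)) || (!u || (m <-> !p)))) = True
    ((u || !m) <-> (w <-> d)) || (!u || (m <-> !p)) = False
      (u || !m) <-> (w <-> d) = False
        u || !m = True
          !m = True
        w <-> d = False
      !u || (m <-> !p) = False
        !u = False
        m <-> !p = False
          !p = True
Both conjuncts True, so the formula holds.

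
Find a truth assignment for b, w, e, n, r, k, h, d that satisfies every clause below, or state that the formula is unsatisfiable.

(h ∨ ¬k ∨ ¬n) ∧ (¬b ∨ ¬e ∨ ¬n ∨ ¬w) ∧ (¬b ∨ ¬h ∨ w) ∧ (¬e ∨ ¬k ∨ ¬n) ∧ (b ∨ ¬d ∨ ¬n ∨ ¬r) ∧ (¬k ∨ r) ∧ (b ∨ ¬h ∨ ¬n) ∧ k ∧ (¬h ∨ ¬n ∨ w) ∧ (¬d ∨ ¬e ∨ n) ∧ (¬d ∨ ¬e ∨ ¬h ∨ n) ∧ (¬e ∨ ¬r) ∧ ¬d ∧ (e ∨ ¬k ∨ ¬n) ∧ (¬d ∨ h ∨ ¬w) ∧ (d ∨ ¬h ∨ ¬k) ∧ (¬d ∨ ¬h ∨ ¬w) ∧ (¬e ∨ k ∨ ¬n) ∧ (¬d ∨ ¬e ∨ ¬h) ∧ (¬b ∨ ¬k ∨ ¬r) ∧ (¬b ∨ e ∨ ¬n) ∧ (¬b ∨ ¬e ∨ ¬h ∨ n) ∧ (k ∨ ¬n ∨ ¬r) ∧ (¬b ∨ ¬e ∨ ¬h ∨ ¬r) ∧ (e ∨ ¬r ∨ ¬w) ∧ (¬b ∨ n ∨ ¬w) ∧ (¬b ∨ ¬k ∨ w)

Unit clause (k) forces k = True.
Unit clause (¬d) forces d = False.
In (d ∨ ¬h ∨ ¬k) only ¬h is left, so h = False.
In (h ∨ ¬k ∨ ¬n) only ¬n is left, so n = False.
In (¬k ∨ r) only r is left, so r = True.
In (¬e ∨ ¬r) only ¬e is left, so e = False.
In (¬b ∨ ¬k ∨ ¬r) only ¬b is left, so b = False.
In (e ∨ ¬r ∨ ¬w) only ¬w is left, so w = False.
All clauses satisfied.

b: False, w: False, e: False, n: False, r: True, k: True, h: False, d: False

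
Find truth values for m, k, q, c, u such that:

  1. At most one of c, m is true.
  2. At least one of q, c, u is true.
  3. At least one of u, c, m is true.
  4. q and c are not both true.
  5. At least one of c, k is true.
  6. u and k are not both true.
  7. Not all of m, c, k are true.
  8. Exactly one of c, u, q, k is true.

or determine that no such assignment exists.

m: False, k: False, q: False, c: True, u: False

  (1) {c, m}: 1 true — at most one ✓
  (2) {q, c, u}: 1 true — at least one ✓
  (3) {u, c, m}: 1 true — at least one ✓
  (4) q=F, c=T — not both ✓
  (5) {c, k}: 1 true — at least one ✓
  (6) u=F, k=F — not both ✓
  (7) {m, c, k}: 1/3 true — not all ✓
  (8) {c, u, q, k}: 1 true — exactly one ✓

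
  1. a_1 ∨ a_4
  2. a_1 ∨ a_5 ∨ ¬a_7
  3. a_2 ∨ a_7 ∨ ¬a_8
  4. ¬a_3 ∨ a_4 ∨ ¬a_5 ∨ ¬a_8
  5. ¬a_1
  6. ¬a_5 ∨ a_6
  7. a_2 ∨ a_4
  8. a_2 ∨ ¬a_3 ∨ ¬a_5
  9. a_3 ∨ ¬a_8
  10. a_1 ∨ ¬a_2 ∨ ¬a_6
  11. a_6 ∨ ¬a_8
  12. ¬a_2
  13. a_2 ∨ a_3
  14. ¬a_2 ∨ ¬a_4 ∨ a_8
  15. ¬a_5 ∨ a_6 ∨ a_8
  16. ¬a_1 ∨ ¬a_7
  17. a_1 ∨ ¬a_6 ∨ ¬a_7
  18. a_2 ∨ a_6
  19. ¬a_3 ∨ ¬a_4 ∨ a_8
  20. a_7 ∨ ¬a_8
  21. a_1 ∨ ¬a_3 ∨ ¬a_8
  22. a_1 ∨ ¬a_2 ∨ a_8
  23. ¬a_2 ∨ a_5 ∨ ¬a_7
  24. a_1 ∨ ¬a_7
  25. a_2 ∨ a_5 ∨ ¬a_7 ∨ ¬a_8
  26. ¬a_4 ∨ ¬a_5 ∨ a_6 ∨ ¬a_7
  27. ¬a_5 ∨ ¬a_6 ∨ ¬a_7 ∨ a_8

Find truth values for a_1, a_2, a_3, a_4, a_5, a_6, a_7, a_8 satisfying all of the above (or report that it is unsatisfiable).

Unsatisfiable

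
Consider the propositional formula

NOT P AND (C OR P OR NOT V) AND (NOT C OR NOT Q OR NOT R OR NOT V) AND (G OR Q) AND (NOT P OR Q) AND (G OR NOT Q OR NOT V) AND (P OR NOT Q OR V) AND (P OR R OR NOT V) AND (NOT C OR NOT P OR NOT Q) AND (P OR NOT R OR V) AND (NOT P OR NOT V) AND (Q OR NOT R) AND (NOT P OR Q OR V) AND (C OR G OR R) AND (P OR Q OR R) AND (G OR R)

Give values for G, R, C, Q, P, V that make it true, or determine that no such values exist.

UNSATISFIABLE

Case R = True:
  (NOT P) forces P = False.
  (P OR NOT R OR V) forces V = True.
  (C OR P OR NOT V) forces C = True.
  (NOT C OR NOT Q OR NOT R OR NOT V) forces Q = False.
  Clause (Q OR NOT R) is falsified — contradiction.
Case R = False:
  (NOT P) forces P = False.
  (P OR R OR NOT V) forces V = False.
  (P OR NOT Q OR V) forces Q = False.
  Clause (P OR Q OR R) is falsified — contradiction.
Both cases fail, so the formula is unsatisfiable.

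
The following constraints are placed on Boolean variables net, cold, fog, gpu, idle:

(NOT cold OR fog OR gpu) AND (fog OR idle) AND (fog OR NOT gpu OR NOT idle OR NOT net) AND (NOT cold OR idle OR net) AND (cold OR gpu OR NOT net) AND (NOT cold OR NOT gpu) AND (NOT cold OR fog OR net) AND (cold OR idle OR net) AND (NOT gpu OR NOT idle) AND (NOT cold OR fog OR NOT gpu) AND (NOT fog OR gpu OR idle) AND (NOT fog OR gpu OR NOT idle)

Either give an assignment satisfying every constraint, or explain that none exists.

net = False, cold = False, fog = False, gpu = False, idle = True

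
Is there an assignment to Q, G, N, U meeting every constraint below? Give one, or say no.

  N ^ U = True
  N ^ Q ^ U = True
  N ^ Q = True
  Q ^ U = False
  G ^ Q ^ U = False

Q=F, G=F, N=T, U=F

N ^ U = T ^ F = True ✓
N ^ Q ^ U = T ^ F ^ F = True ✓
N ^ Q = T ^ F = True ✓
Q ^ U = F ^ F = False ✓
G ^ Q ^ U = F ^ F ^ F = False ✓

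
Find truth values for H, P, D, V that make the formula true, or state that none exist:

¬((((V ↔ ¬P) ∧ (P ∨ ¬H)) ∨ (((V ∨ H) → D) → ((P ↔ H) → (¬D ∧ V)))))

H: False, P: False, D: True, V: False

  ¬((((V ↔ ¬P) ∧ (P ∨ ¬H)) ∨ (((V ∨ H) → D) → ((P ↔ H) → (¬D ∧ V))))) = True
    ((V ↔ ¬P) ∧ (P ∨ ¬H)) ∨ (((V ∨ H) → D) → ((P ↔ H) → (¬D ∧ V))) = False
      (V ↔ ¬P) ∧ (P ∨ ¬H) = False
        V ↔ ¬P = False
          ¬P = True
        P ∨ ¬H = True
          ¬H = True
      ((V ∨ H) → D) → ((P ↔ H) → (¬D ∧ V)) = False
        (V ∨ H) → D = True
          V ∨ H = False
        (P ↔ H) → (¬D ∧ V) = False
          P ↔ H = True
          ¬D ∧ V = False
            ¬D = False
The formula evaluates to True.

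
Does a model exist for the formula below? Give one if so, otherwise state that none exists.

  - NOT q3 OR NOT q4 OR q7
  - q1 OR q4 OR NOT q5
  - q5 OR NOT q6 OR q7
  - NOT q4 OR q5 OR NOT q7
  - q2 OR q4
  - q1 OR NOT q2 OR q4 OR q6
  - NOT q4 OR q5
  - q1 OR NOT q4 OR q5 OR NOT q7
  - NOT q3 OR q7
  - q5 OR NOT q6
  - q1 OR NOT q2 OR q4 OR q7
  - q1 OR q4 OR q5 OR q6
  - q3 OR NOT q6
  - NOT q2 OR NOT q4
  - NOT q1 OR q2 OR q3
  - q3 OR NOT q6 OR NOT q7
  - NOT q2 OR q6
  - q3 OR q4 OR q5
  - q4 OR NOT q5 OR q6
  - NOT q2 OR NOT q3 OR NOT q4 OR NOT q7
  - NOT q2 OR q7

Set q1 = True.
Set q2 = True.
  then (NOT q2 OR NOT q4) forces q4 = False.
  then (NOT q2 OR q6) forces q6 = True.
  then (NOT q2 OR q7) forces q7 = True.
  then (q5 OR NOT q6) forces q5 = True.
  then (q3 OR NOT q6) forces q3 = True.
All clauses satisfied.

q1: True, q2: True, q3: True, q4: False, q5: True, q6: True, q7: True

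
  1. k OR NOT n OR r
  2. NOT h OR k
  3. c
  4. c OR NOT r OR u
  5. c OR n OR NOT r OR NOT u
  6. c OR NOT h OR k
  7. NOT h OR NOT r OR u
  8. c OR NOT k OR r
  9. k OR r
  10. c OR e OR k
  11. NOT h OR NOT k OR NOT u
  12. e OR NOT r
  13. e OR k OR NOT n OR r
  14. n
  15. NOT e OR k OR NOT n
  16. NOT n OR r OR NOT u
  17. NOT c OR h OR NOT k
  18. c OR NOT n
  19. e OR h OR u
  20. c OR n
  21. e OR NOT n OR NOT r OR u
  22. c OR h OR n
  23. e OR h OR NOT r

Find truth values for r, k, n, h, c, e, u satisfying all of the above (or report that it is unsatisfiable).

Unit clause (c) forces c = True.
Unit clause (n) forces n = True.
Try r = True:
  (e OR NOT r) forces e = True.
  (NOT e OR k OR NOT n) forces k = True.
  (NOT c OR h OR NOT k) forces h = True.
  (NOT h OR NOT r OR u) forces u = True.
  clause (NOT h OR NOT k OR NOT u) is falsified — backtrack.
So r = False.
  then (k OR NOT n OR r) forces k = True.
  then (NOT n OR r OR NOT u) forces u = False.
  then (NOT c OR h OR NOT k) forces h = True.
Set e = False.
All clauses satisfied.

r=F, k=T, n=T, h=T, c=T, e=F, u=F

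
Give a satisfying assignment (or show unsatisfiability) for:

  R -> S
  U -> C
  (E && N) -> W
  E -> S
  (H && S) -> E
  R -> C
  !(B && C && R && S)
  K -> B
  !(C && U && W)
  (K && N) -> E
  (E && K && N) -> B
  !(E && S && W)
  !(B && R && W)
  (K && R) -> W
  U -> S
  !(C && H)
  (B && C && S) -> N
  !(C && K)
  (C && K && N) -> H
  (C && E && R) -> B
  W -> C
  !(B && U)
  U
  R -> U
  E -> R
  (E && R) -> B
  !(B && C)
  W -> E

Unit clause (U) forces U = True.
In (C || !U) only C is left, so C = True.
In (!C || !U || !W) only !W is left, so W = False.
In (S || !U) only S is left, so S = True.
In (!C || !K) only !K is left, so K = False.
In (!B || !U) only !B is left, so B = False.
In (!C || !H) only !H is left, so H = False.
Set E = False.
Set R = False.
Set N = False.
All clauses satisfied.

B=F, E=F, K=F, W=F, R=F, U=T, S=T, C=T, N=F, H=F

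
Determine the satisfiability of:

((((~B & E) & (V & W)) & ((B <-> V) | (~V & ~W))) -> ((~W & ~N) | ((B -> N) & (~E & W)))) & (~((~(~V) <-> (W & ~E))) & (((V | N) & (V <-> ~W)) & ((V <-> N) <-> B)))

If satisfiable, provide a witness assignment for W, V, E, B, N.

W: False; V: True; E: False; B: False; N: False

  (((~B & E) & (V & W)) & ((B <-> V) | (~V & ~W))) -> ((~W & ~N) | ((B -> N) & (~E & W))) = True
    ((~B & E) & (V & W)) & ((B <-> V) | (~V & ~W)) = False
      (~B & E) & (V & W) = False
        ~B & E = False
          ~B = True
        V & W = False
      (B <-> V) | (~V & ~W) = False
        B <-> V = False
        ~V & ~W = False
          ~V = False
          ~W = True
    (~W & ~N) | ((B -> N) & (~E & W)) = True
      ~W & ~N = True
        ~W = True
        ~N = True
      (B -> N) & (~E & W) = False
        B -> N = True
        ~E & W = False
          ~E = True
  ~((~(~V) <-> (W & ~E))) & (((V | N) & (V <-> ~W)) & ((V <-> N) <-> B)) = True
    ~((~(~V) <-> (W & ~E))) = True
      ~(~V) <-> (W & ~E) = False
        ~(~V) = True
          ~V = False
        W & ~E = False
          ~E = True
    ((V | N) & (V <-> ~W)) & ((V <-> N) <-> B) = True
      (V | N) & (V <-> ~W) = True
        V | N = True
        V <-> ~W = True
          ~W = True
      (V <-> N) <-> B = True
        V <-> N = False
Both conjuncts True, so the formula holds.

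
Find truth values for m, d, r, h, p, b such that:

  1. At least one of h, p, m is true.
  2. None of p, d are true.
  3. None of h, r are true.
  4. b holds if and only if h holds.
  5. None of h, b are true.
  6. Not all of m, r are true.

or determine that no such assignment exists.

m=T, d=F, r=F, h=F, p=F, b=F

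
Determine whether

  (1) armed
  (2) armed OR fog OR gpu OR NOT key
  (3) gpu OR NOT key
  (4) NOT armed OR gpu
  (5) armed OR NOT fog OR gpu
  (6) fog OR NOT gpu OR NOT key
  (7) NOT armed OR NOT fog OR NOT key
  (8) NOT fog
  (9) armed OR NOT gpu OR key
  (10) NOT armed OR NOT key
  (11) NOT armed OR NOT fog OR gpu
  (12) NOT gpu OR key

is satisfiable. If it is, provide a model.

Case armed = True:
  (NOT armed OR gpu) forces gpu = True.
  (NOT fog) forces fog = False.
  (fog OR NOT gpu OR NOT key) forces key = False.
  Clause (NOT gpu OR key) is falsified — contradiction.
Case armed = False:
  Clause (armed) is falsified — contradiction.
Both cases fail, so the formula is unsatisfiable.

No satisfying assignment exists.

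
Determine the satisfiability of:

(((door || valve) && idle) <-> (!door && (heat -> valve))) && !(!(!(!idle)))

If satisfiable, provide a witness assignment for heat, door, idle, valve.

heat: True, door: False, idle: True, valve: True

  ((door || valve) && idle) <-> (!door && (heat -> valve)) = True
    (door || valve) && idle = True
      door || valve = True
    !door && (heat -> valve) = True
      !door = True
      heat -> valve = True
  !(!(!(!idle))) = True
    !(!(!idle)) = False
      !(!idle) = True
        !idle = False
Both conjuncts True, so the formula holds.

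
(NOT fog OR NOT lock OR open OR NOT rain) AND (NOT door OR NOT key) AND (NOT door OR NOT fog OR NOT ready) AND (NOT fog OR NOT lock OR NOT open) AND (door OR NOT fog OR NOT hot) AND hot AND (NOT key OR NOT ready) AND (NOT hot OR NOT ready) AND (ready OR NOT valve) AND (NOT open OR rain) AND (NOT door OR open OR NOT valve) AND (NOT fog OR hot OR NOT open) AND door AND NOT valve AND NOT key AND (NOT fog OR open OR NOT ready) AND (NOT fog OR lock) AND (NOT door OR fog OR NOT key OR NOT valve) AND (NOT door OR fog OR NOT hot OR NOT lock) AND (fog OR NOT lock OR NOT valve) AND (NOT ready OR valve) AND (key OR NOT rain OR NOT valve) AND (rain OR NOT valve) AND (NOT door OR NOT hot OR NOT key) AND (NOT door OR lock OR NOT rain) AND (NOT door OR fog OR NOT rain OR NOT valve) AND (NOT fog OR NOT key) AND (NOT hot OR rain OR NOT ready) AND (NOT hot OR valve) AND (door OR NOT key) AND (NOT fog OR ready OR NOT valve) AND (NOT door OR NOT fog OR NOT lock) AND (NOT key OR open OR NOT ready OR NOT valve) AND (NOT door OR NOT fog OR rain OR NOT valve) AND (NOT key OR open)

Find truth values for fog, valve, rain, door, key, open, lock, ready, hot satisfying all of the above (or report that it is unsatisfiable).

The formula is unsatisfiable.

Case valve = True:
  Clause (NOT valve) is falsified — contradiction.
Case valve = False:
  (hot) forces hot = True.
  Clause (NOT hot OR valve) is falsified — contradiction.
Both cases fail, so the formula is unsatisfiable.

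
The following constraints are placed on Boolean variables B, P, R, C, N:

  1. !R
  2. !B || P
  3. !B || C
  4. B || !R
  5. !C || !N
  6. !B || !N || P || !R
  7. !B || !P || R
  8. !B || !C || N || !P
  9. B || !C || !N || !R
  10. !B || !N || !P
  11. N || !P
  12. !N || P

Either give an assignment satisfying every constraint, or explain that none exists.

Unit clause (!R) forces R = False.
Try B = True:
  (!B || P) forces P = True.
  clause (!B || !P || R) is falsified — backtrack.
So B = False.
Set P = True.
  then (N || !P) forces N = True.
  then (!C || !N) forces C = False.
All clauses satisfied.

B=F, P=T, R=F, C=F, N=T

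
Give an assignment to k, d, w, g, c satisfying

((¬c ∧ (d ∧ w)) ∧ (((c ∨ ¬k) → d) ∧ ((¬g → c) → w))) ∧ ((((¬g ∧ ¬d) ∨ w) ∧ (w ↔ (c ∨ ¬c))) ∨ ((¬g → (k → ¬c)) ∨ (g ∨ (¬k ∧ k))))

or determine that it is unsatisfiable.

k = True, d = True, w = True, g = True, c = False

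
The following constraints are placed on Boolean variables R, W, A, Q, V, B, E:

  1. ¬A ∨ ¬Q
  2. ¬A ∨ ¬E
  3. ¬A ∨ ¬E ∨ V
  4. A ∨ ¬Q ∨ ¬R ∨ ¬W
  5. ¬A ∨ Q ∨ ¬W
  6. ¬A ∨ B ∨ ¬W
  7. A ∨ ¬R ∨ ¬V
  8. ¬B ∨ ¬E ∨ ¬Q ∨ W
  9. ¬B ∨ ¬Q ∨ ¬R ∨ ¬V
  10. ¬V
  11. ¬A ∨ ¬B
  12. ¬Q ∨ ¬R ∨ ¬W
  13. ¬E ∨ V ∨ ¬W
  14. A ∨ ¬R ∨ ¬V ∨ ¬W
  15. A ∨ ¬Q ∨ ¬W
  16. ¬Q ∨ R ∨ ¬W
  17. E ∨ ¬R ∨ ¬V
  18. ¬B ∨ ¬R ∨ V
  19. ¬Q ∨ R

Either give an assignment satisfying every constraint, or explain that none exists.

R=F, W=F, A=F, Q=F, V=F, B=T, E=T

Unit clause (¬V) forces V = False.
Set R = False.
  then (¬Q ∨ R) forces Q = False.
Set W = False.
Set A = False.
Set B = True.
Set E = True.
All clauses satisfied.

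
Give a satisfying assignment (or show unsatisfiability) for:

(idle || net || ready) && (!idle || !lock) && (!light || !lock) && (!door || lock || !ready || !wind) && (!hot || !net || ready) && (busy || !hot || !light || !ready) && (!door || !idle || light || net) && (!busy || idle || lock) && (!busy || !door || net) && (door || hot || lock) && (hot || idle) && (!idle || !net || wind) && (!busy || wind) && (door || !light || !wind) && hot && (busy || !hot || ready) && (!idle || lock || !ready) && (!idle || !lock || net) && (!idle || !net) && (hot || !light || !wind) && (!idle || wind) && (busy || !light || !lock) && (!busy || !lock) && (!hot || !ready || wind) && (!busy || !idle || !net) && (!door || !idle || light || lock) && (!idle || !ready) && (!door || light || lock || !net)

net: True, door: True, busy: False, ready: True, wind: True, idle: False, hot: True, lock: True, light: False

Unit clause (hot) forces hot = True.
Set net = True.
  then (!hot || !net || ready) forces ready = True.
  then (!idle || !net) forces idle = False.
  then (!hot || !ready || wind) forces wind = True.
Set door = True.
  then (!door || lock || !ready || !wind) forces lock = True.
  then (!busy || !lock) forces busy = False.
  then (!light || !lock) forces light = False.
All clauses satisfied.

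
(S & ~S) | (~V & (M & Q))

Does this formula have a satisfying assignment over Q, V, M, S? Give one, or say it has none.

Q=T, V=F, M=T, S=F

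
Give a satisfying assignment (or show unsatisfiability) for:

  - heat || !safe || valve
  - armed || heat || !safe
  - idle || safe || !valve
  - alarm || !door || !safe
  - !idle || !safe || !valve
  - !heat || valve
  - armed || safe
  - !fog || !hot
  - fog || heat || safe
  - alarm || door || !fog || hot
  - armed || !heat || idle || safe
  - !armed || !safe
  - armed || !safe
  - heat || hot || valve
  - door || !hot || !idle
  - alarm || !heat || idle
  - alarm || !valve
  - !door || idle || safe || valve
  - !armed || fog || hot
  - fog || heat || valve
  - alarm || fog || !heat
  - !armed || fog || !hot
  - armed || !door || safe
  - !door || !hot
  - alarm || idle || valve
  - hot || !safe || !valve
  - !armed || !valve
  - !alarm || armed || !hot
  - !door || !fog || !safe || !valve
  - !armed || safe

Unsatisfiable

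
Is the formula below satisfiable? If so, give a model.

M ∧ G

M = True, G = True

Both conjuncts True, so the formula holds.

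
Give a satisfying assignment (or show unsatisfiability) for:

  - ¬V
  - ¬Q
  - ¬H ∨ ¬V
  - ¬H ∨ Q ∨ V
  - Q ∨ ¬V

V = False, Q = False, H = False

Unit clause (¬V) forces V = False.
Unit clause (¬Q) forces Q = False.
In (¬H ∨ Q ∨ V) only ¬H is left, so H = False.
Check each clause:
  (¬V): ¬V holds.
  (¬Q): ¬Q holds.
  (¬H ∨ ¬V): ¬H holds.
  (¬H ∨ Q ∨ V): ¬H holds.
  (Q ∨ ¬V): ¬V holds.
All clauses satisfied.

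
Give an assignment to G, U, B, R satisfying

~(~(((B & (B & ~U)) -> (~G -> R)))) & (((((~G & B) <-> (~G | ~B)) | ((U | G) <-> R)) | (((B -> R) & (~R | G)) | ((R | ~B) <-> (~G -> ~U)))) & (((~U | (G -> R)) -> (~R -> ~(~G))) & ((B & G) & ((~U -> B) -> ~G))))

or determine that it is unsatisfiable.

UNSATISFIABLE

Case G = True: the formula simplifies to ((B | R) | ((B -> R) | (R | ~B))) & (B & ~((~U -> B))).
  B = True: the conjunct ~((~U -> B)) becomes ~((~U -> True)) = False.
  B = False: the conjunct B is False.
Case G = False: the conjunct G is False.
Both cases fail — unsatisfiable.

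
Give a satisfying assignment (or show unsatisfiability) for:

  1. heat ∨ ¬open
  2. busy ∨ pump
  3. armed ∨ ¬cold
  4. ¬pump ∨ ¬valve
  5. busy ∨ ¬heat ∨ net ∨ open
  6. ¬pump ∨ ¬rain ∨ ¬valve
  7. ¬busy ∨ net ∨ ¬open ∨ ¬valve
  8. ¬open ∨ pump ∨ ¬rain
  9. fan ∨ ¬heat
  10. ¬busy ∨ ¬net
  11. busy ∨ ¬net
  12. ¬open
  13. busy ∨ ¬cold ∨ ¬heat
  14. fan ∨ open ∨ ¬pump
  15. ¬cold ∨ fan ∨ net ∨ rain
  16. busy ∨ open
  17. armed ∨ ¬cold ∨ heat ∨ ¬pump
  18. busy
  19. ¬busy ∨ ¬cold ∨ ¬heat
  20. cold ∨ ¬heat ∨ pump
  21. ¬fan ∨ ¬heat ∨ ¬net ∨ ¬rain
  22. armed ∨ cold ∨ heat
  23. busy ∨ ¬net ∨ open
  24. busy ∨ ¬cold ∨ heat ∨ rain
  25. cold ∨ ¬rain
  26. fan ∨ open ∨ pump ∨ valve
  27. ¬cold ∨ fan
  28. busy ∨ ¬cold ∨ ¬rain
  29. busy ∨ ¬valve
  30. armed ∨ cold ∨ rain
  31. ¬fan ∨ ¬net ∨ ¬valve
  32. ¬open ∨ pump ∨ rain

valve = False, pump = True, open = False, rain = False, busy = True, cold = False, net = False, fan = True, armed = True, heat = False

Unit clause (¬open) forces open = False.
In (busy ∨ open) only busy is left, so busy = True.
In (¬busy ∨ ¬net) only ¬net is left, so net = False.
Set valve = False.
Set pump = True.
  then (fan ∨ open ∨ ¬pump) forces fan = True.
Set rain = False.
Set cold = False.
  then (armed ∨ cold ∨ rain) forces armed = True.
Set heat = False.
All clauses satisfied.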